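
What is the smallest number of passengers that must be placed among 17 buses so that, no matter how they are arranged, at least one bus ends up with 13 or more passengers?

205

With 204 passengers one could put exactly 12 in each of the 17 buses, and no bus would reach 13.
One more passenger must land in a bus that already has 12, giving it 13.
So 17 × 12 + 1 = 205 passengers are required.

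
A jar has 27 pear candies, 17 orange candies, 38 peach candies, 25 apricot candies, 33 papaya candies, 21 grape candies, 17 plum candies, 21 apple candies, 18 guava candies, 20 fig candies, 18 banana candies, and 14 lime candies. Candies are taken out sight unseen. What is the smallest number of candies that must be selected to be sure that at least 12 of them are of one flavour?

133

An adversary could hand out at most 11 candies per flavour: 11 + 11 + 11 + 11 + 11 + 11 + 11 + 11 + 11 + 11 + 11 + 11 = 132 candies and still no flavour has 12.
By the pigeonhole principle, one more candy lands in a flavour already at 11, so 133 draws are enough and 132 are not.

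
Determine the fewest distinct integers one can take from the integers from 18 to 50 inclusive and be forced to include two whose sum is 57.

Two chosen integers sum to 57 exactly when both halves of some pair {x, 57−x} with 18 ≤ x ≤ 57−x ≤ 39 are chosen — 11 such pairs.
The remaining 11 elements (those with no distinct partner in range) can never complete a 57-sum, so the worst case takes all of them and one from each pair: 11 + 11 = 22.
The 23rd integer has to be the second member of some pair, so 22 + 1 = 23.

23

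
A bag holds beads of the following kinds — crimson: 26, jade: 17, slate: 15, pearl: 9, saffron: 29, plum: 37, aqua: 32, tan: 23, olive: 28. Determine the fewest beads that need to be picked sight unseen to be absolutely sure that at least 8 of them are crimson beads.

In the worst case for collecting crimson beads, every non-crimson bead comes out first.
There are 17 + 15 + 9 + 29 + 37 + 32 + 23 + 28 = 190 non-crimson beads altogether.
After those, each further bead must be crimson, so 190 + 8 = 198 draws guarantee 8 crimson beads.

198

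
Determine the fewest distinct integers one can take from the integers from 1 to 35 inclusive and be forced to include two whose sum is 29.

22

Two chosen integers sum to 29 exactly when both halves of some pair {x, 29−x} with 1 ≤ x ≤ 29−x ≤ 28 are chosen — 14 such pairs.
The remaining 7 elements (those with no distinct partner in range) can never complete a 29-sum, so the worst case takes all of them and one from each pair: 7 + 14 = 21.
Pigeonhole: the 22nd integer has to be the second member of some pair, so 21 + 1 = 22.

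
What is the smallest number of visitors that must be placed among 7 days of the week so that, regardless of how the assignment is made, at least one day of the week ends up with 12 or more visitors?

78

With 77 visitors one could put exactly 11 in each of the 7 days of the week, and no day of the week would reach 12.
By pigeonhole, one more visitor must land in a day of the week that already has 11, giving it 12.
So 7 × 11 + 1 = 78 visitors are required.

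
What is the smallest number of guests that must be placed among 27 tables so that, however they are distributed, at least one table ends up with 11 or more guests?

With 270 guests one could put exactly 10 in each of the 27 tables, and no table would reach 11.
One more guest must land in a table that already has 10, giving it 11.
So 27 × 10 + 1 = 271 guests are required.

271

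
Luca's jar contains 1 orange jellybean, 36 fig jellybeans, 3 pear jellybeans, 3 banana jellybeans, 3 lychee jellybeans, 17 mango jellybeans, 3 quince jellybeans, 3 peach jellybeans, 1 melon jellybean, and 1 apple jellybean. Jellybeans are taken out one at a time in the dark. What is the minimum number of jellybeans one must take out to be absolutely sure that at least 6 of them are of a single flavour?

Put each drawn jellybean into a box by flavour. The largest draw with every box below 6 takes min(count, 5) from each flavour; flavours with fewer than 5 contribute all they have.
Σ min(cᵢ, 5) = 1 + 5 + 3 + 3 + 3 + 5 + 3 + 3 + 1 + 1 = 28.
Draw number 28 + 1 = 29 must push one box to 6.

29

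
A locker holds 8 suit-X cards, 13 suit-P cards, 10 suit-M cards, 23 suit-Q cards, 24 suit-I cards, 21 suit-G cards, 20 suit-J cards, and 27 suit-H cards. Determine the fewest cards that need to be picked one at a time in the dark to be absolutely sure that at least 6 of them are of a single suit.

An adversary could hand out at most 5 cards per suit: 5 + 5 + 5 + 5 + 5 + 5 + 5 + 5 = 40 cards and still no suit has 6.
One more card lands in a suit already at 5, so 41 draws are enough and 40 are not.

41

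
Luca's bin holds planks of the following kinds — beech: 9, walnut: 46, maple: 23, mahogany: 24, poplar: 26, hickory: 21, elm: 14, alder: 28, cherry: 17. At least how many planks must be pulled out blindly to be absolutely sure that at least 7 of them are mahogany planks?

In the worst case for collecting mahogany planks, every non-mahogany plank comes out first.
There are 9 + 46 + 23 + 26 + 21 + 14 + 28 + 17 = 184 non-mahogany planks altogether.
After those, each further plank must be mahogany, so 184 + 7 = 191 draws guarantee 7 mahogany planks.

191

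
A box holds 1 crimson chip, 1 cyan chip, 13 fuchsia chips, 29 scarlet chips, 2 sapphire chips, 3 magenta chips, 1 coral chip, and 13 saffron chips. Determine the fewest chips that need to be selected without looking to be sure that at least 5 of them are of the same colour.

By the pigeonhole principle, put each drawn chip into a box by colour. The largest draw with every box below 5 takes min(count, 4) from each colour; colours with fewer than 4 contribute all they have.
Σ min(cᵢ, 4) = 1 + 1 + 4 + 4 + 2 + 3 + 1 + 4 = 20.
Draw number 20 + 1 = 21 must push one box to 5.

21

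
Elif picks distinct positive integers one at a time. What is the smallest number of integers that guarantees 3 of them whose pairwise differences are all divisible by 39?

Integers whose pairwise differences are multiples of 39 are exactly those sharing a remainder mod 39. The 39 residue classes mod 39 are the pigeonholes.
With 78 integers one could put 2 in each residue class and have no class reach 3.
The 79th integer pushes some class to 3, so 39·2 + 1 = 79.

79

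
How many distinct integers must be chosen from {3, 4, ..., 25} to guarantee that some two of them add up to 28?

13

Group the elements by complementary pair {x, 28−x}: {3,25}, {4,24}, {5,23}, …, giving 11 two-element pairs and the single value 14 (it cannot pair with itself since the integers are distinct).
Treating each of those 12 groups as a pigeonhole, one can pick one integer per group — 12 integers — with no two summing to 28.
The 13th integer lands in an occupied pair, forcing a sum of 28.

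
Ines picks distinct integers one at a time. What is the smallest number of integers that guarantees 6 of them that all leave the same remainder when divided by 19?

96

The 19 residue classes mod 19 are the pigeonholes.
With 95 integers one could put 5 in each residue class and have no class reach 6.
The 96th integer pushes some class to 6, so 19·5 + 1 = 96.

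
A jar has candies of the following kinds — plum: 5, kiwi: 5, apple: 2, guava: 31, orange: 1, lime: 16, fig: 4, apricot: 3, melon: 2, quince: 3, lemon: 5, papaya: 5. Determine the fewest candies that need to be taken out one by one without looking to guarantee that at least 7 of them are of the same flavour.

Put each drawn candy into a box by flavour. The largest draw with every box below 7 takes min(count, 6) from each flavour; flavours with fewer than 6 contribute all they have.
Σ min(cᵢ, 6) = 5 + 5 + 2 + 6 + 1 + 6 + 4 + 3 + 2 + 3 + 5 + 5 = 47.
Draw number 47 + 1 = 48 must push one box to 7.

48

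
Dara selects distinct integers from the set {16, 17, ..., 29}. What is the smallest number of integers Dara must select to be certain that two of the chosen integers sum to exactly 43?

A set avoiding the sum 43 can contain at most one of each pair {x, 43−x}, plus the 2 elements whose complement lies outside the range.
The integers 22, …, 29 (8 of them) are such a set: any two sum to at least 22+23 = 45 > 43.
By pigeonhole, any 9th integer completes one of the 6 pairs, so 9 choices force a sum of 43.

9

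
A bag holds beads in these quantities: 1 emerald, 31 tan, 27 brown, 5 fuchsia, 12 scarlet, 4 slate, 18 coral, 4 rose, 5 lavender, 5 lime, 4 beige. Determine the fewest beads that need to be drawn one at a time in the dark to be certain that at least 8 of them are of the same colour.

57

An adversary could hand out at most 7 beads per colour (7 colours run out sooner): 1 + 7 + 7 + 5 + 7 + 4 + 7 + 4 + 5 + 5 + 4 = 56 beads and still no colour has 8.
One more bead lands in a colour already at 7, so 57 draws are enough and 56 are not.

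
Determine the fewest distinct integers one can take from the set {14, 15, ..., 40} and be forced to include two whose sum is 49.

17

A set avoiding the sum 49 can contain at most one of each pair {x, 49−x}, plus the 5 elements whose complement lies outside the range.
The integers 25, …, 40 (16 of them) are such a set: any two sum to at least 25+26 = 51 > 49.
Pigeonhole: any 17th integer completes one of the 11 pairs, so 17 choices force a sum of 49.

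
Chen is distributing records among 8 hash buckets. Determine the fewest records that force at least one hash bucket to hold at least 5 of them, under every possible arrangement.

With 32 records one could put exactly 4 in each of the 8 hash buckets, and no hash bucket would reach 5.
By the pigeonhole principle, one more record must land in a hash bucket that already has 4, giving it 5.
So 8 × 4 + 1 = 33 records are required.

33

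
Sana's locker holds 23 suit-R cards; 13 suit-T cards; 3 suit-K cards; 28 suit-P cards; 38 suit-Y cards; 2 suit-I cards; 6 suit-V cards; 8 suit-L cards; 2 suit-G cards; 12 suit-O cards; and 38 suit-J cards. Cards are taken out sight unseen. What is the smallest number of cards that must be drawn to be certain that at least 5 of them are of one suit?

40

The 11 suits are the holes; the cards drawn are the pigeons.
To avoid 5 of any one suit, the worst case takes at most 4 of each suit, or every card of a suit that has fewer than 4.
That gives 4 + 4 + 3 + 4 + 4 + 2 + 4 + 4 + 2 + 4 + 4 = 39 cards with no suit reaching 5.
The next card forces some suit to 5, so 39 + 1 = 40.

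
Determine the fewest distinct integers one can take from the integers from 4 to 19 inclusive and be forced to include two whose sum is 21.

10

Two chosen integers sum to 21 exactly when both halves of some pair {x, 21−x} with 4 ≤ x ≤ 21−x ≤ 17 are chosen — 7 such pairs.
The remaining 2 elements (those with no distinct partner in range) can never complete a 21-sum, so the worst case takes all of them and one from each pair: 2 + 7 = 9.
By pigeonhole, the 10th integer has to be the second member of some pair, so 9 + 1 = 10.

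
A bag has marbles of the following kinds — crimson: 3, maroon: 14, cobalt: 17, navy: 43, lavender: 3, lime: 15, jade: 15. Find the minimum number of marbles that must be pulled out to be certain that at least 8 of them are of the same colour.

By the pigeonhole principle, the 7 colours are the holes; the marbles drawn are the pigeons.
To avoid 8 of any one colour, the worst case takes at most 7 of each colour, or every marble of a colour that has fewer than 7.
That gives 3 + 7 + 7 + 7 + 3 + 7 + 7 = 41 marbles with no colour reaching 8.
The next marble forces some colour to 8, so 41 + 1 = 42.

42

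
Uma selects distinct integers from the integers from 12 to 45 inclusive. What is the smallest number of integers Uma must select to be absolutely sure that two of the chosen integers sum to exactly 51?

21

Group the elements by complementary pair {x, 51−x}: {12,39}, {13,38}, {14,37}, …, giving 14 two-element pairs and 6 integers whose partner 51−x falls outside [12,45].
Treating each of those 20 groups as a pigeonhole, one can pick one integer per group — 20 integers — with no two summing to 51.
The 21st integer lands in an occupied pair, forcing a sum of 51.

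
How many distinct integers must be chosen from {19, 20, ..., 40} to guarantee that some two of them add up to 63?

Group the elements by complementary pair {x, 63−x}: {23,40}, {24,39}, {25,38}, …, giving 9 two-element pairs and 4 integers whose partner 63−x falls outside [19,40].
Pigeonhole: treating each of those 13 groups as a pigeonhole, one can pick one integer per group — 13 integers — with no two summing to 63.
The 14th integer lands in an occupied pair, forcing a sum of 63.

14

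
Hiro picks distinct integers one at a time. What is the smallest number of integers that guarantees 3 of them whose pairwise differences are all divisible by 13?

Integers whose pairwise differences are multiples of 13 are exactly those sharing a remainder mod 13. By the pigeonhole principle, the 13 residue classes mod 13 are the pigeonholes.
With 26 integers one could put 2 in each residue class and have no class reach 3.
The 27th integer pushes some class to 3, so 13·2 + 1 = 27.

27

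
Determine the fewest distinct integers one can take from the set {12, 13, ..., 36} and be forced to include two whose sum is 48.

14

Two chosen integers sum to 48 exactly when both halves of some pair {x, 48−x} with 12 ≤ x ≤ 48−x ≤ 36 are chosen — 12 such pairs.
The remaining 1 element (those with no distinct partner in range) can never complete a 48-sum, so the worst case takes all of them and one from each pair: 1 + 12 = 13.
The 14th integer has to be the second member of some pair, so 13 + 1 = 14.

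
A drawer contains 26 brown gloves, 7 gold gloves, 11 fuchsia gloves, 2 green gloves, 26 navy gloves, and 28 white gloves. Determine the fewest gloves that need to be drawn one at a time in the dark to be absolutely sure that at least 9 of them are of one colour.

An adversary could hand out at most 8 gloves per colour (gold, green run out sooner): 8 + 7 + 8 + 2 + 8 + 8 = 41 gloves and still no colour has 9.
By the pigeonhole principle, one more glove lands in a colour already at 8, so 42 draws are enough and 41 are not.

42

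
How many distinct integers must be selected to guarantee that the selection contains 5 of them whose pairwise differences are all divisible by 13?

53

Integers whose pairwise differences are multiples of 13 are exactly those sharing a remainder mod 13. Pigeonhole: the 13 residue classes mod 13 are the pigeonholes.
With 52 integers one could put 4 in each residue class and have no class reach 5.
The 53rd integer pushes some class to 5, so 13·4 + 1 = 53.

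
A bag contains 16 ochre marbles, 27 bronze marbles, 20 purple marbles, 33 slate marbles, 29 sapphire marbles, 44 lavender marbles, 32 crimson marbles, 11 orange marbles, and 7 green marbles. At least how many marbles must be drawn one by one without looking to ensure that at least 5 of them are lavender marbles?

180

In the worst case for collecting lavender marbles, every non-lavender marble comes out first.
There are 16 + 27 + 20 + 33 + 29 + 32 + 11 + 7 = 175 non-lavender marbles altogether.
After those, each further marble must be lavender, so 175 + 5 = 180 draws guarantee 5 lavender marbles.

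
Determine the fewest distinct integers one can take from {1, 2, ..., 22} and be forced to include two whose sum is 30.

Group the elements by complementary pair {x, 30−x}: {8,22}, {9,21}, {10,20}, …, giving 7 two-element pairs; the single value 15 (it cannot pair with itself since the integers are distinct); and 7 integers whose partner 30−x falls outside [1,22].
Treating each of those 15 groups as a pigeonhole, one can pick one integer per group — 15 integers — with no two summing to 30.
The 16th integer lands in an occupied pair, forcing a sum of 30.

16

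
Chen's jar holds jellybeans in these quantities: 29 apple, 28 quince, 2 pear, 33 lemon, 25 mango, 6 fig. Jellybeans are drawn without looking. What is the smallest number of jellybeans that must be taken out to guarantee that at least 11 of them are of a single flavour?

49

By pigeonhole, the 6 flavours are the holes; the jellybeans drawn are the pigeons.
To avoid 11 of any one flavour, the worst case takes at most 10 of each flavour, or every jellybean of a flavour that has fewer than 10.
That gives 10 + 10 + 2 + 10 + 10 + 6 = 48 jellybeans with no flavour reaching 11.
The next jellybean forces some flavour to 11, so 48 + 1 = 49.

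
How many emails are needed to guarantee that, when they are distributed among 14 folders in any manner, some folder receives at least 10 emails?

With 126 emails one could put exactly 9 in each of the 14 folders, and no folder would reach 10.
By pigeonhole, one more email must land in a folder that already has 9, giving it 10.
So 14 × 9 + 1 = 127 emails are required.

127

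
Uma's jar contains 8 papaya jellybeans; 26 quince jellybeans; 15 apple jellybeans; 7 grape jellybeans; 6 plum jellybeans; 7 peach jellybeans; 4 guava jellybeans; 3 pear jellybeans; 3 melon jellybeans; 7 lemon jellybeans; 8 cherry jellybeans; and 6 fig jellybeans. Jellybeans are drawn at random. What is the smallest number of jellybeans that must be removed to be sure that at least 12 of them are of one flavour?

82

An adversary could hand out at most 11 jellybeans per flavour (10 flavours run out sooner): 8 + 11 + 11 + 7 + 6 + 7 + 4 + 3 + 3 + 7 + 8 + 6 = 81 jellybeans and still no flavour has 12.
By the pigeonhole principle, one more jellybean lands in a flavour already at 11, so 82 draws are enough and 81 are not.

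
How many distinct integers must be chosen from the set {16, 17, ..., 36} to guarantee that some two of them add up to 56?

A set avoiding the sum 56 can contain at most one of each pair {x, 56−x}, plus the 5 elements whose complement lies outside the range or equal to its own complement.
The integers 16, …, 28 (13 of them) are such a set: any two sum to at least 16+17 = 33 and at most 27+28 = 55 < 56.
Any 14th integer completes one of the 8 pairs, so 14 choices force a sum of 56.

14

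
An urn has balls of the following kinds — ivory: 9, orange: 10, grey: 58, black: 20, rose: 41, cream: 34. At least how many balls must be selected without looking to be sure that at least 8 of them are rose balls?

139

In the worst case for collecting rose balls, every non-rose ball comes out first.
There are 9 + 10 + 58 + 20 + 34 = 131 non-rose balls altogether.
After those, each further ball must be rose, so 131 + 8 = 139 draws guarantee 8 rose balls.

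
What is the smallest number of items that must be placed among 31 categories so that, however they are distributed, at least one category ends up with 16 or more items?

466

With 465 items one could put exactly 15 in each of the 31 categories, and no category would reach 16.
One more item must land in a category that already has 15, giving it 16.
So 31 × 15 + 1 = 466 items are required.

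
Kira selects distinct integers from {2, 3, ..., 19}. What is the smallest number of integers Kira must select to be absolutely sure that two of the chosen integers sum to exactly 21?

Group the elements by complementary pair {x, 21−x}: {2,19}, {3,18}, {4,17}, …, giving 9 two-element pairs.
By the pigeonhole principle, treating each of those 9 groups as a pigeonhole, one can pick one integer per group — 9 integers — with no two summing to 21.
The 10th integer lands in an occupied pair, forcing a sum of 21.

10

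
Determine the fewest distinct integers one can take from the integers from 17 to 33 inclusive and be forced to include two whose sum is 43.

13

Group the elements by complementary pair {x, 43−x}: {17,26}, {18,25}, {19,24}, …, giving 5 two-element pairs and 7 integers whose partner 43−x falls outside [17,33].
By pigeonhole, treating each of those 12 groups as a pigeonhole, one can pick one integer per group — 12 integers — with no two summing to 43.
The 13th integer lands in an occupied pair, forcing a sum of 43.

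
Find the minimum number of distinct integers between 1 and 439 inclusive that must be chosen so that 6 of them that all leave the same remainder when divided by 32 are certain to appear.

161

The 32 residue classes mod 32 are the pigeonholes.
With 160 integers one could put 5 in each residue class and have no class reach 6.
The 161st integer pushes some class to 6, so 32·5 + 1 = 161.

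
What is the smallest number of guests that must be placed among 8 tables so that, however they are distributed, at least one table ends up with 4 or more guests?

25

With 24 guests one could put exactly 3 in each of the 8 tables, and no table would reach 4.
One more guest must land in a table that already has 3, giving it 4.
So 8 × 3 + 1 = 25 guests are required.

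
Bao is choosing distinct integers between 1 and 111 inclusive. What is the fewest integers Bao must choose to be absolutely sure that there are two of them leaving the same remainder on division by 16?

17

The 16 residue classes mod 16 are the pigeonholes.
With 16 integers one could put 1 in each residue class and have no class reach 2.
The 17th integer pushes some class to 2, so 16·1 + 1 = 17.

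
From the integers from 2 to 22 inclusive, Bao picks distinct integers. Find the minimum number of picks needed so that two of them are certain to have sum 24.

A set avoiding the sum 24 can contain at most one of each pair {x, 24−x}, plus the 1 element equal to its own complement.
The integers 12, …, 22 (11 of them) are such a set: any two sum to at least 12+13 = 25 > 24.
Pigeonhole: any 12th integer completes one of the 10 pairs, so 12 choices force a sum of 24.

12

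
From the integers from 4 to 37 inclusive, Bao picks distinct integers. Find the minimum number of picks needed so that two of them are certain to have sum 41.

18

Two chosen integers sum to 41 exactly when both halves of some pair {x, 41−x} with 4 ≤ x ≤ 41−x ≤ 37 are chosen — 17 such pairs.
Every element belongs to one of those pairs, so the worst case picks one from each: 17 integers.
By the pigeonhole principle, the 18th integer has to be the second member of some pair, so 17 + 1 = 18.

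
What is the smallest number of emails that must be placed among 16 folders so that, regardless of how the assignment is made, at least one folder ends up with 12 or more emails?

With 176 emails one could put exactly 11 in each of the 16 folders, and no folder would reach 12.
By pigeonhole, one more email must land in a folder that already has 11, giving it 12.
So 16 × 11 + 1 = 177 emails are required.

177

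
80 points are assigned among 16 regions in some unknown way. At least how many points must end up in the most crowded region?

By the pigeonhole principle, the 16 regions are the holes and the 80 points are the pigeons.
If every region held at most 4 points, the total would be at most 16 × 4 = 64, which is less than 80.
So some region holds at least ⌈80/16⌉ = 5 points.

5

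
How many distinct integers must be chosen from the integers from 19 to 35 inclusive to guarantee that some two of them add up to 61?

Two chosen integers sum to 61 exactly when both halves of some pair {x, 61−x} with 26 ≤ x ≤ 61−x ≤ 35 are chosen — 5 such pairs.
The remaining 7 elements (those with no distinct partner in range) can never complete a 61-sum, so the worst case takes all of them and one from each pair: 7 + 5 = 12.
The 13th integer has to be the second member of some pair, so 12 + 1 = 13.

13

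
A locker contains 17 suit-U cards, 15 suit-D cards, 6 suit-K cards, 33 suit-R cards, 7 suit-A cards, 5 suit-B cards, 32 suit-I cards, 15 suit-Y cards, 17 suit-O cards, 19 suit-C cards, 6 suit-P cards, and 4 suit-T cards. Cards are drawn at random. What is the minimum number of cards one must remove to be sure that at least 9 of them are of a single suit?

85

Pigeonhole: put each drawn card into a box by suit. The largest draw with every box below 9 takes min(count, 8) from each suit; suits with fewer than 8 contribute all they have.
Σ min(cᵢ, 8) = 8 + 8 + 6 + 8 + 7 + 5 + 8 + 8 + 8 + 8 + 6 + 4 = 84.
Draw number 84 + 1 = 85 must push one box to 9.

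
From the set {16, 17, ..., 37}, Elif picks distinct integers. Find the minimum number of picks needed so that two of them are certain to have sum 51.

13

A set avoiding the sum 51 can contain at most one of each pair {x, 51−x}, plus the 2 elements whose complement lies outside the range.
The integers 26, …, 37 (12 of them) are such a set: any two sum to at least 26+27 = 53 > 51.
Any 13th integer completes one of the 10 pairs, so 13 choices force a sum of 51.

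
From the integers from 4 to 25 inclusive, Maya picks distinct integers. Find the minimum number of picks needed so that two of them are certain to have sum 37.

Group the elements by complementary pair {x, 37−x}: {12,25}, {13,24}, {14,23}, …, giving 7 two-element pairs and 8 integers whose partner 37−x falls outside [4,25].
Pigeonhole: treating each of those 15 groups as a pigeonhole, one can pick one integer per group — 15 integers — with no two summing to 37.
The 16th integer lands in an occupied pair, forcing a sum of 37.

16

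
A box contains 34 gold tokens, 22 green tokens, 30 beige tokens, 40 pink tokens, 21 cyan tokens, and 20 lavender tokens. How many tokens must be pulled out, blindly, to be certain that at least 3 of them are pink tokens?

In the worst case for collecting pink tokens, every non-pink token comes out first.
There are 34 + 22 + 30 + 21 + 20 = 127 non-pink tokens altogether.
After those, each further token must be pink, so 127 + 3 = 130 draws guarantee 3 pink tokens.

130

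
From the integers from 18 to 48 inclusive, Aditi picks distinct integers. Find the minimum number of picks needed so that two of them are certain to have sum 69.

18

Two chosen integers sum to 69 exactly when both halves of some pair {x, 69−x} with 21 ≤ x ≤ 69−x ≤ 48 are chosen — 14 such pairs.
The remaining 3 elements (those with no distinct partner in range) can never complete a 69-sum, so the worst case takes all of them and one from each pair: 3 + 14 = 17.
Pigeonhole: the 18th integer has to be the second member of some pair, so 17 + 1 = 18.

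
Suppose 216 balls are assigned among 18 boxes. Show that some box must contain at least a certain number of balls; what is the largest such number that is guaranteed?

By the pigeonhole principle, the 18 boxes are the holes and the 216 balls are the pigeons.
If every box held at most 11 balls, the total would be at most 18 × 11 = 198, which is less than 216.
So some box holds at least ⌈216/18⌉ = 12 balls.

12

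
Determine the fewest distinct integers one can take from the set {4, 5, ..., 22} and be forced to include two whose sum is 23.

A set avoiding the sum 23 can contain at most one of each pair {x, 23−x}, plus the 3 elements whose complement lies outside the range.
The integers 12, …, 22 (11 of them) are such a set: any two sum to at least 12+13 = 25 > 23.
By pigeonhole, any 12th integer completes one of the 8 pairs, so 12 choices force a sum of 23.

12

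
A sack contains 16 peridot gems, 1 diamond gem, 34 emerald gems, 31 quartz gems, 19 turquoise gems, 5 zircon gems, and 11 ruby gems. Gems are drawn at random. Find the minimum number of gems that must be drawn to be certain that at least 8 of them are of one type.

The 7 types are the holes; the gems drawn are the pigeons.
To avoid 8 of any one type, the worst case takes at most 7 of each type, or every gem of a type that has fewer than 7.
That gives 7 + 1 + 7 + 7 + 7 + 5 + 7 = 41 gems with no type reaching 8.
The next gem forces some type to 8, so 41 + 1 = 42.

42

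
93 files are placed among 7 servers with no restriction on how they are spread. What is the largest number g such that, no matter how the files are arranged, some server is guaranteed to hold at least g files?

14

The 7 servers are the holes and the 93 files are the pigeons.
If every server held at most 13 files, the total would be at most 7 × 13 = 91, which is less than 93.
So some server holds at least ⌈93/7⌉ = 14 files.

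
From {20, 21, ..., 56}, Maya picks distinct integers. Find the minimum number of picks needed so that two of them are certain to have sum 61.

27

Group the elements by complementary pair {x, 61−x}: {20,41}, {21,40}, {22,39}, …, giving 11 two-element pairs and 15 integers whose partner 61−x falls outside [20,56].
By pigeonhole, treating each of those 26 groups as a pigeonhole, one can pick one integer per group — 26 integers — with no two summing to 61.
The 27th integer lands in an occupied pair, forcing a sum of 61.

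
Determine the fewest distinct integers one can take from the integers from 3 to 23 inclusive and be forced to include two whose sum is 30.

Two chosen integers sum to 30 exactly when both halves of some pair {x, 30−x} with 7 ≤ x ≤ 30−x ≤ 23 are chosen — 8 such pairs.
The remaining 5 elements (those with no distinct partner in range) can never complete a 30-sum, so the worst case takes all of them and one from each pair: 5 + 8 = 13.
Pigeonhole: the 14th integer has to be the second member of some pair, so 13 + 1 = 14.

14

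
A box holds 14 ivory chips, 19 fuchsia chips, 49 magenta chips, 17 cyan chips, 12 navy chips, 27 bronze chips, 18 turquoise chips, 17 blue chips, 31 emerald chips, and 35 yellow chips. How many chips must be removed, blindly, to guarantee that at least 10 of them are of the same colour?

The 10 colours are the holes; the chips drawn are the pigeons.
To avoid 10 of any one colour, the worst case takes at most 9 of each colour.
That gives 9 + 9 + 9 + 9 + 9 + 9 + 9 + 9 + 9 + 9 = 90 chips with no colour reaching 10.
The next chip forces some colour to 10, so 90 + 1 = 91.

91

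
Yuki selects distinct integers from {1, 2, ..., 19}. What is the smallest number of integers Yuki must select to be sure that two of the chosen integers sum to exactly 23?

A set avoiding the sum 23 can contain at most one of each pair {x, 23−x}, plus the 3 elements whose complement lies outside the range.
The integers 1, …, 11 (11 of them) are such a set: any two sum to at least 1+2 = 3 and at most 10+11 = 21 < 23.
Pigeonhole: any 12th integer completes one of the 8 pairs, so 12 choices force a sum of 23.

12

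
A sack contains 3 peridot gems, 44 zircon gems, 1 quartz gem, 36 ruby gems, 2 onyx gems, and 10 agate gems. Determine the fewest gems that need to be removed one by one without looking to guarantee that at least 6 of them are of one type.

An adversary could hand out at most 5 gems per type (peridot, quartz, onyx run out sooner): 3 + 5 + 1 + 5 + 2 + 5 = 21 gems and still no type has 6.
One more gem lands in a type already at 5, so 22 draws are enough and 21 are not.

22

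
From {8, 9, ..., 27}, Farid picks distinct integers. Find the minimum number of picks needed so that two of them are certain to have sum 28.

15

A set avoiding the sum 28 can contain at most one of each pair {x, 28−x}, plus the 8 elements whose complement lies outside the range or equal to its own complement.
The integers 14, …, 27 (14 of them) are such a set: any two sum to at least 14+15 = 29 > 28.
Pigeonhole: any 15th integer completes one of the 6 pairs, so 15 choices force a sum of 28.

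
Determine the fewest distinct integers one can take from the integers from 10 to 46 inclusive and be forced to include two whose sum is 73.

Two chosen integers sum to 73 exactly when both halves of some pair {x, 73−x} with 27 ≤ x ≤ 73−x ≤ 46 are chosen — 10 such pairs.
The remaining 17 elements (those with no distinct partner in range) can never complete a 73-sum, so the worst case takes all of them and one from each pair: 17 + 10 = 27.
The 28th integer has to be the second member of some pair, so 27 + 1 = 28.

28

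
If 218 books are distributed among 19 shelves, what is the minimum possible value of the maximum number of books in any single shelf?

Pigeonhole: the 19 shelves are the holes and the 218 books are the pigeons.
If every shelf held at most 11 books, the total would be at most 19 × 11 = 209, which is less than 218.
So some shelf holds at least ⌈218/19⌉ = 12 books.

12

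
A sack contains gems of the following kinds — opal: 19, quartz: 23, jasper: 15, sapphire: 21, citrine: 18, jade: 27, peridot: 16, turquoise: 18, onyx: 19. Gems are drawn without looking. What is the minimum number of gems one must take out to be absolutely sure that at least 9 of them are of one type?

By the pigeonhole principle, put each drawn gem into a box by type. The largest draw with every box below 9 takes min(count, 8) from each type.
Σ min(cᵢ, 8) = 8 + 8 + 8 + 8 + 8 + 8 + 8 + 8 + 8 = 72.
Draw number 72 + 1 = 73 must push one box to 9.

73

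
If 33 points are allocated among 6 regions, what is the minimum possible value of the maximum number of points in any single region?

The 6 regions are the holes and the 33 points are the pigeons.
If every region held at most 5 points, the total would be at most 6 × 5 = 30, which is less than 33.
So some region holds at least ⌈33/6⌉ = 6 points.

6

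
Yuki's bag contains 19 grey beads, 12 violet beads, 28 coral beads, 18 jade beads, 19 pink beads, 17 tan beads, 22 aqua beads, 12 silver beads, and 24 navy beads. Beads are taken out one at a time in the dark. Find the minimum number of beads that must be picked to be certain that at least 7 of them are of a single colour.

55

By pigeonhole, the 9 colours are the holes; the beads drawn are the pigeons.
To avoid 7 of any one colour, the worst case takes at most 6 of each colour.
That gives 6 + 6 + 6 + 6 + 6 + 6 + 6 + 6 + 6 = 54 beads with no colour reaching 7.
The next bead forces some colour to 7, so 54 + 1 = 55.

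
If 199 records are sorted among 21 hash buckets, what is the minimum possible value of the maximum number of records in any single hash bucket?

Pigeonhole: the 21 hash buckets are the holes and the 199 records are the pigeons.
If every hash bucket held at most 9 records, the total would be at most 21 × 9 = 189, which is less than 199.
So some hash bucket holds at least ⌈199/21⌉ = 10 records.

10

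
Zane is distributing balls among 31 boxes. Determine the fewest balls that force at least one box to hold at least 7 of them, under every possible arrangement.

187

With 186 balls one could put exactly 6 in each of the 31 boxes, and no box would reach 7.
One more ball must land in a box that already has 6, giving it 7.
So 31 × 6 + 1 = 187 balls are required.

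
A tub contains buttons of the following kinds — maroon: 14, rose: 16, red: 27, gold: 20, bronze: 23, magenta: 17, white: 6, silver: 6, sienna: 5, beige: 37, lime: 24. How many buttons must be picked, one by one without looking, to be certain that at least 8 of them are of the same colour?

74

Put each drawn button into a box by colour. The largest draw with every box below 8 takes min(count, 7) from each colour; colours with fewer than 7 contribute all they have.
Σ min(cᵢ, 7) = 7 + 7 + 7 + 7 + 7 + 7 + 6 + 6 + 5 + 7 + 7 = 73.
Draw number 73 + 1 = 74 must push one box to 8.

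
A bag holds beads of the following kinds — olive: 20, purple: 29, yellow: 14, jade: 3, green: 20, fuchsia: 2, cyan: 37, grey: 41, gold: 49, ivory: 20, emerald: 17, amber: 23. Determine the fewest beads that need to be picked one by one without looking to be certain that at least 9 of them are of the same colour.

Put each drawn bead into a box by colour. The largest draw with every box below 9 takes min(count, 8) from each colour; colours with fewer than 8 contribute all they have.
Σ min(cᵢ, 8) = 8 + 8 + 8 + 3 + 8 + 2 + 8 + 8 + 8 + 8 + 8 + 8 = 85.
Draw number 85 + 1 = 86 must push one box to 9.

86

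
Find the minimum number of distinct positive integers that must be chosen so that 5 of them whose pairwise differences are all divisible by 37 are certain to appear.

Integers whose pairwise differences are multiples of 37 are exactly those sharing a remainder mod 37. Pigeonhole: the 37 residue classes mod 37 are the pigeonholes.
With 148 integers one could put 4 in each residue class and have no class reach 5.
The 149th integer pushes some class to 5, so 37·4 + 1 = 149.

149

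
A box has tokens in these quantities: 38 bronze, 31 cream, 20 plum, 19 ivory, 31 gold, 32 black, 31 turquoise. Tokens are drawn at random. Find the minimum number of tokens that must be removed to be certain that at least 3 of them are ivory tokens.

In the worst case for collecting ivory tokens, every non-ivory token comes out first.
There are 38 + 31 + 20 + 31 + 32 + 31 = 183 non-ivory tokens altogether.
After those, each further token must be ivory, so 183 + 3 = 186 draws guarantee 3 ivory tokens.

186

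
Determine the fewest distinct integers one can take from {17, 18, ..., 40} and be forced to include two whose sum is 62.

Two chosen integers sum to 62 exactly when both halves of some pair {x, 62−x} with 22 ≤ x ≤ 62−x ≤ 40 are chosen — 9 such pairs.
The remaining 6 elements (those with no distinct partner in range) can never complete a 62-sum, so the worst case takes all of them and one from each pair: 6 + 9 = 15.
Pigeonhole: the 16th integer has to be the second member of some pair, so 15 + 1 = 16.

16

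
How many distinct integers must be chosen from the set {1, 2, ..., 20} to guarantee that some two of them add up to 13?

15

A set avoiding the sum 13 can contain at most one of each pair {x, 13−x}, plus the 8 elements whose complement lies outside the range.
The integers 7, …, 20 (14 of them) are such a set: any two sum to at least 7+8 = 15 > 13.
By pigeonhole, any 15th integer completes one of the 6 pairs, so 15 choices force a sum of 13.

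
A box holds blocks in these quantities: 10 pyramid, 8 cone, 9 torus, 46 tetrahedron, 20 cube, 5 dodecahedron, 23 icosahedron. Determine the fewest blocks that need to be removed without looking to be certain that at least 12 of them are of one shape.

An adversary could hand out at most 11 blocks per shape (4 shapes run out sooner): 10 + 8 + 9 + 11 + 11 + 5 + 11 = 65 blocks and still no shape has 12.
By pigeonhole, one more block lands in a shape already at 11, so 66 draws are enough and 65 are not.

66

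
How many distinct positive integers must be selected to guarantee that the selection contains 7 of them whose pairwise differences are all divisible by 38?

Integers whose pairwise differences are multiples of 38 are exactly those sharing a remainder mod 38. The 38 residue classes mod 38 are the pigeonholes.
With 228 integers one could put 6 in each residue class and have no class reach 7.
The 229th integer pushes some class to 7, so 38·6 + 1 = 229.

229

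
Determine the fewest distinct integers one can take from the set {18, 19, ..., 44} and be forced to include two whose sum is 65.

A set avoiding the sum 65 can contain at most one of each pair {x, 65−x}, plus the 3 elements whose complement lies outside the range.
The integers 18, …, 32 (15 of them) are such a set: any two sum to at least 18+19 = 37 and at most 31+32 = 63 < 65.
By pigeonhole, any 16th integer completes one of the 12 pairs, so 16 choices force a sum of 65.

16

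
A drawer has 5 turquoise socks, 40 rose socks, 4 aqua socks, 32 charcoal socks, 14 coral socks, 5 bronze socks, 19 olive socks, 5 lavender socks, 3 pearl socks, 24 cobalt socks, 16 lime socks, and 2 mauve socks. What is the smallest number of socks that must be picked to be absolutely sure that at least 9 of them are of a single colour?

73

An adversary could hand out at most 8 socks per colour (6 colours run out sooner): 5 + 8 + 4 + 8 + 8 + 5 + 8 + 5 + 3 + 8 + 8 + 2 = 72 socks and still no colour has 9.
One more sock lands in a colour already at 8, so 73 draws are enough and 72 are not.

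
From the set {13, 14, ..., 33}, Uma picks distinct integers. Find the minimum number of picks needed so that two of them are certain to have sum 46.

A set avoiding the sum 46 can contain at most one of each pair {x, 46−x}, plus the 1 element equal to its own complement.
The integers 23, …, 33 (11 of them) are such a set: any two sum to at least 23+24 = 47 > 46.
Pigeonhole: any 12th integer completes one of the 10 pairs, so 12 choices force a sum of 46.

12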